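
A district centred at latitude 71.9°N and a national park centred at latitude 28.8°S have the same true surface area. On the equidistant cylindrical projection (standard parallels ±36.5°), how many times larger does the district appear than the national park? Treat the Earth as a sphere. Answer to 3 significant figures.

2.82

The equidistant cylindrical projection with φ₀ = 36.5° has h = 1 (meridians true) and k = cos φ₀ / cos φ along parallels.
Areal scale at 71.9°: h·k = 1.000 × 2.587 = 2.587.
Areal scale at 28.8°: h·k = 1.000 × 0.9173 = 0.9173.
Ratio = 2.587/0.9173 ≈ 2.82.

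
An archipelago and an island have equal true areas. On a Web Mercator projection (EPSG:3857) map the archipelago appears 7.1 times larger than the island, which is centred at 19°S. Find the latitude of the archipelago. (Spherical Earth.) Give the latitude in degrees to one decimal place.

For equal true areas on Mercator, apparent areas scale as sec²φ, so the ratio is cos²φ₂ / cos²φ₁.
cos²φ₂ / cos²φ₁ = 7.1  ⇒  cos φ₁ = cos 19° / √7.1 = 0.9455/2.665 = 0.3548.
φ₁ = arccos(0.3548) ≈ 69.2°.

69.2°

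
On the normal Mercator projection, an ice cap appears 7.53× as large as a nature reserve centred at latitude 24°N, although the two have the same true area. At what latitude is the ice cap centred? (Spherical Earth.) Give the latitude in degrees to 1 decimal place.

70.6°

For equal true areas on Mercator, apparent areas scale as sec²φ, so the ratio is cos²φ₂ / cos²φ₁.
cos²φ₂ / cos²φ₁ = 7.53  ⇒  cos φ₁ = cos 24° / √7.53 = 0.9135/2.744 = 0.3329.
φ₁ = arccos(0.3329) ≈ 70.6°.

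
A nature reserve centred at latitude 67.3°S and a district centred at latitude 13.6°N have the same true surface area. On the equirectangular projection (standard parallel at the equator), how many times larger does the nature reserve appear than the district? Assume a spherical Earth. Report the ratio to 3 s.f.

For the equirectangular projection with φ₀ = 0 (plate carrée), h = 1 along meridians and k = sec φ along parallels.
Areal scale at 67.3°: h·k = 1.000 × 2.591 = 2.591.
Areal scale at 13.6°: h·k = 1.000 × 1.029 = 1.029.
Ratio = 2.591/1.029 ≈ 2.52.

2.52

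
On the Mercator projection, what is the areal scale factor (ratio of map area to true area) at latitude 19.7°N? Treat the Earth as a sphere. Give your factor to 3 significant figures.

1.13

Mercator is conformal, so the point scale is isotropic: h = k = sec φ = 1/cos φ.
Areal scale = k² = sec²φ = 1/cos²(19.7°) = 1/0.9415² = 1.128.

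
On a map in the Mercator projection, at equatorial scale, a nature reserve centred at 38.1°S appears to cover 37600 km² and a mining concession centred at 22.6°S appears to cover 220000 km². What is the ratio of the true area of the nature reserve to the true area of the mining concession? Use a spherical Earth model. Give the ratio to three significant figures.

0.124

On Mercator the areal scale is sec²φ, so true area = apparent × cos²φ.
True area of nature reserve: 37600 × cos²(38.1°) = 37600 × 0.6193 = 23280 km².
True area of mining concession: 220000 × cos²(22.6°) = 220000 × 0.8523 = 187500 km².
Ratio = 23280 / 187500 ≈ 0.124.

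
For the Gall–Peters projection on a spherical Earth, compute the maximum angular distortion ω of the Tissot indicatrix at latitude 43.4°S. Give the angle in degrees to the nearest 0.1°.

3.1°

The Gall–Peters projection is cylindrical equal-area with φ₀ = 45°. Cylindrical equal-area (φ₀ = 45°): h = cos φ / cos 45° along meridians, k = cos 45° / cos φ along parallels; h·k = 1.
At 43.4°: h = 1.028, k = 0.9732; principal scales a = 1.028, b = 0.9732.
sin(ω/2) = (a − b)/(a + b) = 0.05433/2.001 = 0.02715, so ω = 2 arcsin(0.02715) ≈ 3.1°.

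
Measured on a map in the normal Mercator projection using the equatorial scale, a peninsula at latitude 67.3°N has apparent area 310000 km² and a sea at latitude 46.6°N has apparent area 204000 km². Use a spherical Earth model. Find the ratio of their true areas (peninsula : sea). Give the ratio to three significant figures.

Since Mercator area scale is 1/cos²φ, the true area equals the apparent area multiplied by cos²φ.
True area of peninsula: 310000 × cos²(67.3°) = 310000 × 0.1489 = 46170 km².
True area of sea: 204000 × cos²(46.6°) = 204000 × 0.4721 = 96310 km².
Ratio = 46170 / 96310 ≈ 0.479.

0.479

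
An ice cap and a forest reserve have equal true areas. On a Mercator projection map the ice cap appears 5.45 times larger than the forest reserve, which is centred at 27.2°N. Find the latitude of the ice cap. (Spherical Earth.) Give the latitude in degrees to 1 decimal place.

67.6°

For equal true areas on Mercator, apparent areas scale as sec²φ, so the ratio is cos²φ₂ / cos²φ₁.
cos²φ₂ / cos²φ₁ = 5.45  ⇒  cos φ₁ = cos 27.2° / √5.45 = 0.8894/2.335 = 0.3810.
φ₁ = arccos(0.3810) ≈ 67.6°.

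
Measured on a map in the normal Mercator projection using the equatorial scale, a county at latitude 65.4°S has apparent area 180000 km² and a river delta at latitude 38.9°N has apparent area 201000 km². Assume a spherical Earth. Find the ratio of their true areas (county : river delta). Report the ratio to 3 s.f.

Mercator's areal exaggeration is sec²φ; hence true area = (apparent area) · cos²φ.
True area of county: 180000 × cos²(65.4°) = 180000 × 0.1733 = 31190 km².
True area of river delta: 201000 × cos²(38.9°) = 201000 × 0.6057 = 121700 km².
Ratio = 31190 / 121700 ≈ 0.256.

0.256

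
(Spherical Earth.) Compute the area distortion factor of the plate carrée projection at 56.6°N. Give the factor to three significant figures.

In the plate carrée (x = Rλ, y = Rφ), meridians are true-scale (h = 1) and parallels are stretched by k = sec φ.
Areal scale = h·k = 1 × sec φ; at 56.6°, h = 1.000, k = 1.817, so h·k = 1.817.

1.82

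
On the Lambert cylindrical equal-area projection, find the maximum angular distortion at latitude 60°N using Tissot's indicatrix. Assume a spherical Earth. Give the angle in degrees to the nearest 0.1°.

The Lambert cylindrical equal-area projection is the cylindrical equal-area projection with its standard parallel at the equator (φ₀ = 0). Cylindrical equal-area (φ₀ = 0°): h = cos φ / cos 0° along meridians, k = cos 0° / cos φ along parallels; h·k = 1.
At 60°: h = 0.5000, k = 2.000; principal scales a = 2.000, b = 0.5000.
sin(ω/2) = (a − b)/(a + b) = 1.500/2.500 = 0.6000, so ω = 2 arcsin(0.6000) ≈ 73.7°.

73.7°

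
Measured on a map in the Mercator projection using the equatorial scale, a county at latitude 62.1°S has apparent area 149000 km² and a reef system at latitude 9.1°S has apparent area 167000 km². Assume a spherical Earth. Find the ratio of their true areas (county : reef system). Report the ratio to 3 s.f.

Mercator's areal exaggeration is sec²φ; hence true area = (apparent area) · cos²φ.
True area of county: 149000 × cos²(62.1°) = 149000 × 0.2190 = 32620 km².
True area of reef system: 167000 × cos²(9.1°) = 167000 × 0.9750 = 162800 km².
Ratio = 32620 / 162800 ≈ 0.200.

0.200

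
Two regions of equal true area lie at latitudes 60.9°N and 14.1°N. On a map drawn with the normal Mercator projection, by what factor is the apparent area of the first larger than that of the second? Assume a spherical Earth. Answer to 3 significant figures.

3.98

Mercator is conformal with k = sec φ, so areal scale = k² = sec²φ.
At 60.9°: sec²(60.9°) = 1/0.4863² = 4.228.
At 14.1°: sec²(14.1°) = 1/0.9699² = 1.063.
Ratio = 4.228/1.063 = cos²(14.1°)/cos²(60.9°) ≈ 3.98.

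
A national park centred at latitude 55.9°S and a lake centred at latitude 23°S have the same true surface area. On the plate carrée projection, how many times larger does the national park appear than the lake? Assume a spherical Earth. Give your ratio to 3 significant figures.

1.64

Plate carrée maps x = Rλ, y = Rφ. The meridian scale is h = 1 and the parallel scale is k = 1/cos φ = sec φ.
Areal scale at 55.9°: h·k = 1.000 × 1.784 = 1.784.
Areal scale at 23°: h·k = 1.000 × 1.086 = 1.086.
Ratio = 1.784/1.086 ≈ 1.64.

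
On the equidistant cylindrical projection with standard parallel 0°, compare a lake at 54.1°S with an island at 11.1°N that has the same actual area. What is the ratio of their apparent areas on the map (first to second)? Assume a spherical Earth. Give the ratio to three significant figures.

In the plate carrée (x = Rλ, y = Rφ), meridians are true-scale (h = 1) and parallels are stretched by k = sec φ.
Areal scale at 54.1°: h·k = 1.000 × 1.705 = 1.705.
Areal scale at 11.1°: h·k = 1.000 × 1.019 = 1.019.
Ratio = 1.705/1.019 ≈ 1.67.

1.67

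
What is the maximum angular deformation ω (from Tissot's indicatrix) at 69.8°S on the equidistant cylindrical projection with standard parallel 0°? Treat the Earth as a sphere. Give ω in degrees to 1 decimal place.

58.2°

In the plate carrée (x = Rλ, y = Rφ), meridians are true-scale (h = 1) and parallels are stretched by k = sec φ.
At 69.8°: h = 1.000, k = 2.896; principal scales a = 2.896, b = 1.000.
sin(ω/2) = (a − b)/(a + b) = 1.896/3.896 = 0.4867, so ω = 2 arcsin(0.4867) ≈ 58.2°.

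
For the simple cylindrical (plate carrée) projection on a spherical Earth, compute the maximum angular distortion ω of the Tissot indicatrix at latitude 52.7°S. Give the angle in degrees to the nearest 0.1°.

28.4°

Plate carrée maps x = Rλ, y = Rφ. The meridian scale is h = 1 and the parallel scale is k = 1/cos φ = sec φ.
At 52.7°: h = 1.000, k = 1.650; principal scales a = 1.650, b = 1.000.
sin(ω/2) = (a − b)/(a + b) = 0.6502/2.650 = 0.2453, so ω = 2 arcsin(0.2453) ≈ 28.4°.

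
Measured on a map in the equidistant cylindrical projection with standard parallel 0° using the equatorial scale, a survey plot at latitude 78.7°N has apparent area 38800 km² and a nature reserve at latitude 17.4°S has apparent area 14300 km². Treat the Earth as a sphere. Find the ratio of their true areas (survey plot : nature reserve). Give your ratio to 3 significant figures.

0.557

Plate carrée has h = 1 and k = sec φ, giving areal scale sec φ; true area = (apparent area) · cos φ.
True area of survey plot: 38800 × cos(78.7°) = 38800 × 0.1959 = 7603 km².
True area of nature reserve: 14300 × cos(17.4°) = 14300 × 0.9542 = 13650 km².
Ratio = 7603 / 13650 ≈ 0.557.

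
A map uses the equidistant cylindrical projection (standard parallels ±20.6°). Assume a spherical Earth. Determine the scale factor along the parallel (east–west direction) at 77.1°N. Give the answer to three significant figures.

4.19

The equidistant cylindrical projection with φ₀ = 20.6° has h = 1 (meridians true) and k = cos φ₀ / cos φ along parallels.
k = cos 20.6° / cos 77.1° = 0.9361/0.2233 = 4.193.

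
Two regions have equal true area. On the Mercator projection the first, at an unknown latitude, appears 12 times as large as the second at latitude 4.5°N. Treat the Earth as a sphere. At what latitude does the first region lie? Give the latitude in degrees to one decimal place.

Mercator areal scale is sec²φ, so apparent-area ratio = sec²φ₁ / sec²φ₂ = cos²φ₂ / cos²φ₁.
cos²φ₂ / cos²φ₁ = 12  ⇒  cos φ₁ = cos 4.5° / √12 = 0.9969/3.464 = 0.2878.
φ₁ = arccos(0.2878) ≈ 73.3°.

73.3°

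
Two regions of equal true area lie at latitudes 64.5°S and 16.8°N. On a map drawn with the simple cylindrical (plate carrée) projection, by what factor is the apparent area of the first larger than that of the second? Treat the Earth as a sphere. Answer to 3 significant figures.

2.22

In the plate carrée (x = Rλ, y = Rφ), meridians are true-scale (h = 1) and parallels are stretched by k = sec φ.
Areal scale at 64.5°: h·k = 1.000 × 2.323 = 2.323.
Areal scale at 16.8°: h·k = 1.000 × 1.045 = 1.045.
Ratio = 2.323/1.045 ≈ 2.22.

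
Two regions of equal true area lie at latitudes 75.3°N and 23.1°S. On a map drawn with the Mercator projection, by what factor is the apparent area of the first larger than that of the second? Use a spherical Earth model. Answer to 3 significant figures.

Mercator areal scale is sec²φ.
At 75.3°: sec²(75.3°) = 1/0.2538² = 15.53.
At 23.1°: sec²(23.1°) = 1/0.9198² = 1.182.
Ratio = 15.53/1.182 = cos²(23.1°)/cos²(75.3°) ≈ 13.1.

13.1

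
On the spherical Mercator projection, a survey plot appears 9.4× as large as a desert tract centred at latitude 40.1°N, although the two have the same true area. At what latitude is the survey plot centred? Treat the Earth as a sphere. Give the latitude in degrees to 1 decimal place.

75.6°

Mercator areal scale is sec²φ, so apparent-area ratio = sec²φ₁ / sec²φ₂ = cos²φ₂ / cos²φ₁.
cos²φ₂ / cos²φ₁ = 9.4  ⇒  cos φ₁ = cos 40.1° / √9.4 = 0.7649/3.066 = 0.2495.
φ₁ = arccos(0.2495) ≈ 75.6°.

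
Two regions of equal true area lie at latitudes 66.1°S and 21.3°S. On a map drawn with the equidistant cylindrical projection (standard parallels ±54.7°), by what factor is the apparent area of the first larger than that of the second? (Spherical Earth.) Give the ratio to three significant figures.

2.30

The equidistant cylindrical projection with φ₀ = 54.7° has h = 1 (meridians true) and k = cos φ₀ / cos φ along parallels.
Areal scale at 66.1°: h·k = 1.000 × 1.426 = 1.426.
Areal scale at 21.3°: h·k = 1.000 × 0.6202 = 0.6202.
Ratio = 1.426/0.6202 ≈ 2.30.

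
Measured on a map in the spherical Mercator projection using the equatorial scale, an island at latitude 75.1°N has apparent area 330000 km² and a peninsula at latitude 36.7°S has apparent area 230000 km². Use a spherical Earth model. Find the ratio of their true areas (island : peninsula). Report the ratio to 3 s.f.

Mercator's areal exaggeration is sec²φ; hence true area = (apparent area) · cos²φ.
True area of island: 330000 × cos²(75.1°) = 330000 × 0.06612 = 21820 km².
True area of peninsula: 230000 × cos²(36.7°) = 230000 × 0.6428 = 147900 km².
Ratio = 21820 / 147900 ≈ 0.148.

0.148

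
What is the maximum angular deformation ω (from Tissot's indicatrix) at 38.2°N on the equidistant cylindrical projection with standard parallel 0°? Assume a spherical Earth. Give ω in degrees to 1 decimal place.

13.8°

Plate carrée maps x = Rλ, y = Rφ. The meridian scale is h = 1 and the parallel scale is k = 1/cos φ = sec φ.
At 38.2°: h = 1.000, k = 1.272; principal scales a = 1.272, b = 1.000.
sin(ω/2) = (a − b)/(a + b) = 0.2725/2.272 = 0.1199, so ω = 2 arcsin(0.1199) ≈ 13.8°.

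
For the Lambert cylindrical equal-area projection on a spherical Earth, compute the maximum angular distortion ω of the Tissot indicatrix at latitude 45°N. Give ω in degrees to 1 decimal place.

38.9°

The Lambert cylindrical equal-area projection is the cylindrical equal-area projection with its standard parallel at the equator (φ₀ = 0). Cylindrical equal-area (φ₀ = 0°): h = cos φ / cos 0° along meridians, k = cos 0° / cos φ along parallels; h·k = 1.
At 45°: h = 0.7071, k = 1.414; principal scales a = 1.414, b = 0.7071.
sin(ω/2) = (a − b)/(a + b) = 0.7071/2.121 = 0.3333, so ω = 2 arcsin(0.3333) ≈ 38.9°.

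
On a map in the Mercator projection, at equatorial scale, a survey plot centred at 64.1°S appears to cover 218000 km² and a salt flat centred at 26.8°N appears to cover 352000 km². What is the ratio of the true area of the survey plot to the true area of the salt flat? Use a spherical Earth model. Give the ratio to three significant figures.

On Mercator the areal scale is sec²φ, so true area = apparent × cos²φ.
True area of survey plot: 218000 × cos²(64.1°) = 218000 × 0.1908 = 41590 km².
True area of salt flat: 352000 × cos²(26.8°) = 352000 × 0.7967 = 280400 km².
Ratio = 41590 / 280400 ≈ 0.148.

0.148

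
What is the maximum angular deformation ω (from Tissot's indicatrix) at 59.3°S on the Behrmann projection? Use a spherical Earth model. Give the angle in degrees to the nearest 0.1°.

57.9°

The Behrmann projection is cylindrical equal-area with φ₀ = 30°. For cylindrical equal-area with standard parallel φ₀, h = cos φ / cos φ₀ and k = cos φ₀ / cos φ, so h·k = 1.
At 59.3°: h = 0.5895, k = 1.696; principal scales a = 1.696, b = 0.5895.
sin(ω/2) = (a − b)/(a + b) = 1.107/2.286 = 0.4842, so ω = 2 arcsin(0.4842) ≈ 57.9°.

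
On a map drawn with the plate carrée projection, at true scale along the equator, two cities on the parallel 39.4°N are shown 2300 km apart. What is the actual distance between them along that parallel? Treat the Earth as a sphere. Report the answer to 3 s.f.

1780 km

Plate carrée maps x = Rλ, y = Rφ. The meridian scale is h = 1 and the parallel scale is k = 1/cos φ = sec φ.
Along the parallel at 39.4°, map distances are exaggerated by k = sec 39.4° = 1.294.
True distance = 2300 / 1.294 = 2300 × cos 39.4° ≈ 1780 km.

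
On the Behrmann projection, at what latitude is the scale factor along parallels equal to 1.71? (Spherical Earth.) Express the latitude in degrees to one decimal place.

59.6°

The Behrmann projection is cylindrical equal-area with φ₀ = 30°. A cylindrical equal-area projection with standard parallel φ₀ has meridian scale h = cos φ / cos φ₀ and parallel scale k = cos φ₀ / cos φ (so areas are preserved, h·k = 1).
k = cos φ₀ / cos φ = 1.71  ⇒  cos φ = cos 30° / 1.71 = 0.5064.
φ = arccos(0.5064) ≈ 59.6°.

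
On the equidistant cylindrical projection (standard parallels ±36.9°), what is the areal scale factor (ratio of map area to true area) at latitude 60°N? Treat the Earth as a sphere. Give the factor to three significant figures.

With standard parallel φ₀ = 36.9°, the equirectangular projection gives x = Rλ cos φ₀, y = Rφ, so h = 1 and k = cos 36.9° / cos φ.
Areal scale = h·k = 1 × cos φ₀ / cos φ; at 60°, h = 1.000, k = 1.599, so h·k = 1.599.

1.60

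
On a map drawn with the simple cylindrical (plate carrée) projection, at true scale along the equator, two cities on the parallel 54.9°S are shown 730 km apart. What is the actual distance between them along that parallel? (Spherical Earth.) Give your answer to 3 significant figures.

420 km

In the plate carrée (x = Rλ, y = Rφ), meridians are true-scale (h = 1) and parallels are stretched by k = sec φ.
Along the parallel at 54.9°, map distances are exaggerated by k = sec 54.9° = 1.739.
True distance = 730 / 1.739 = 730 × cos 54.9° ≈ 420 km.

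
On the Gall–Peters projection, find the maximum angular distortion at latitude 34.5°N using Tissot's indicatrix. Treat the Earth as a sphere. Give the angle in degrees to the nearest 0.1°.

The Gall–Peters projection is cylindrical equal-area with φ₀ = 45°. A cylindrical equal-area projection with standard parallel φ₀ has meridian scale h = cos φ / cos φ₀ and parallel scale k = cos φ₀ / cos φ (so areas are preserved, h·k = 1).
At 34.5°: h = 1.165, k = 0.8580; principal scales a = 1.165, b = 0.8580.
sin(ω/2) = (a − b)/(a + b) = 0.3075/2.023 = 0.1520, so ω = 2 arcsin(0.1520) ≈ 17.5°.

17.5°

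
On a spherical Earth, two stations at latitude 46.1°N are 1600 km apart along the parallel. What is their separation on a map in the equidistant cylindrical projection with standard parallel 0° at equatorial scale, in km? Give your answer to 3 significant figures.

In the plate carrée (x = Rλ, y = Rφ), meridians are true-scale (h = 1) and parallels are stretched by k = sec φ.
Along the parallel, k = sec 46.1° = 1/0.6934 = 1.442.
Map distance = 1600 × 1.442 ≈ 2310 km.

2310 km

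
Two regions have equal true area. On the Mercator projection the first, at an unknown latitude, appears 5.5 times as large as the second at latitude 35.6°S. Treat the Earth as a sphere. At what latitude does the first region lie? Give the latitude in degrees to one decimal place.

69.7°

On Mercator, (apparent₁)/(apparent₂) = sec²φ₁ / sec²φ₂ when true areas are equal.
cos²φ₂ / cos²φ₁ = 5.5  ⇒  cos φ₁ = cos 35.6° / √5.5 = 0.8131/2.345 = 0.3467.
φ₁ = arccos(0.3467) ≈ 69.7°.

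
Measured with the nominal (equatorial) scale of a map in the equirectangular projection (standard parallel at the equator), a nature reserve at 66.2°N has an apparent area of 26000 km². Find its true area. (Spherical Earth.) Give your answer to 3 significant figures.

10500 km²

In the plate carrée (x = Rλ, y = Rφ), meridians are true-scale (h = 1) and parallels are stretched by k = sec φ.
Areal scale = h·k = 1 × sec φ; at 66.2°, h = 1.000, k = 2.478, so h·k = 2.478.
True area = apparent / (areal scale) = 26000 / 2.478 ≈ 10500 km².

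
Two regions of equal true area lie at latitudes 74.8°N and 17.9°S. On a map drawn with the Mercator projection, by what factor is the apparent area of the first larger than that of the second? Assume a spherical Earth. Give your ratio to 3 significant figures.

13.2

Mercator is conformal with k = sec φ, so areal scale = k² = sec²φ.
At 74.8°: sec²(74.8°) = 1/0.2622² = 14.55.
At 17.9°: sec²(17.9°) = 1/0.9516² = 1.104.
Ratio = 14.55/1.104 = cos²(17.9°)/cos²(74.8°) ≈ 13.2.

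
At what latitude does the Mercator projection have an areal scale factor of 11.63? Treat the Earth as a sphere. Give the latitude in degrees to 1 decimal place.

72.9°

Mercator areal scale is sec²φ.
sec²φ = 11.63  ⇒  cos²φ = 0.08598  ⇒  cos φ = 0.2932.
φ = arccos(0.2932) ≈ 72.9°.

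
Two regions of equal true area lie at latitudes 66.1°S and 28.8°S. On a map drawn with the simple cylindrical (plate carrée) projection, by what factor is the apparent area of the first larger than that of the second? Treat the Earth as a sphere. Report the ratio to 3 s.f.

2.16

In the plate carrée (x = Rλ, y = Rφ), meridians are true-scale (h = 1) and parallels are stretched by k = sec φ.
Areal scale at 66.1°: h·k = 1.000 × 2.468 = 2.468.
Areal scale at 28.8°: h·k = 1.000 × 1.141 = 1.141.
Ratio = 2.468/1.141 ≈ 2.16.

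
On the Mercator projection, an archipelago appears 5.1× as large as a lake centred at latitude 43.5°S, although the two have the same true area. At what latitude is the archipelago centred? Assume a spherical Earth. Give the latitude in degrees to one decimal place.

For equal true areas on Mercator, apparent areas scale as sec²φ, so the ratio is cos²φ₂ / cos²φ₁.
cos²φ₂ / cos²φ₁ = 5.1  ⇒  cos φ₁ = cos 43.5° / √5.1 = 0.7254/2.258 = 0.3212.
φ₁ = arccos(0.3212) ≈ 71.3°.

71.3°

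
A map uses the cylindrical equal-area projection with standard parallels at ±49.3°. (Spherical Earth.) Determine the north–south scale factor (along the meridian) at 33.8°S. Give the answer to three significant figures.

A cylindrical equal-area projection with standard parallel φ₀ has meridian scale h = cos φ / cos φ₀ and parallel scale k = cos φ₀ / cos φ (so areas are preserved, h·k = 1).
h = cos 33.8° / cos 49.3° = 0.8310/0.6521 = 1.274.

1.27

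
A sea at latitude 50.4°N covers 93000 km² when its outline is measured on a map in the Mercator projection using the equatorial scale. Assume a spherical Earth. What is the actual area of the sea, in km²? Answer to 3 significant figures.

37800 km²

Mercator is conformal, so the point scale is isotropic: h = k = sec φ = 1/cos φ.
Areal scale = k² = sec²φ = 1/cos²(50.4°) = 1/0.6374² = 2.461.
True area = apparent / (areal scale) = 93000 / 2.461 ≈ 37800 km².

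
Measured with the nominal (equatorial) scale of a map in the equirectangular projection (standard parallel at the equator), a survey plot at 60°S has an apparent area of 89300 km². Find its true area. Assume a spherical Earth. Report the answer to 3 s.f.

44700 km²

For the equirectangular projection with φ₀ = 0 (plate carrée), h = 1 along meridians and k = sec φ along parallels.
Areal scale = h·k = 1 × sec φ; at 60°, h = 1.000, k = 2.000, so h·k = 2.000.
True area = apparent / (areal scale) = 89300 / 2.000 ≈ 44700 km².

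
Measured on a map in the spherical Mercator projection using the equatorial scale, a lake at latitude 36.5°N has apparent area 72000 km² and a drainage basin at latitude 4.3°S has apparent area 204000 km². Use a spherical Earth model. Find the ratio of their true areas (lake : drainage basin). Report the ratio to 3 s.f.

On Mercator the areal scale is sec²φ, so true area = apparent × cos²φ.
True area of lake: 72000 × cos²(36.5°) = 72000 × 0.6462 = 46530 km².
True area of drainage basin: 204000 × cos²(4.3°) = 204000 × 0.9944 = 202900 km².
Ratio = 46530 / 202900 ≈ 0.229.

0.229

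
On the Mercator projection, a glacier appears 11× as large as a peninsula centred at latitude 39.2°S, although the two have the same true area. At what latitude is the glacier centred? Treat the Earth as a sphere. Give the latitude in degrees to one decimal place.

76.5°

Mercator areal scale is sec²φ, so apparent-area ratio = sec²φ₁ / sec²φ₂ = cos²φ₂ / cos²φ₁.
cos²φ₂ / cos²φ₁ = 11  ⇒  cos φ₁ = cos 39.2° / √11 = 0.7749/3.317 = 0.2337.
φ₁ = arccos(0.2337) ≈ 76.5°.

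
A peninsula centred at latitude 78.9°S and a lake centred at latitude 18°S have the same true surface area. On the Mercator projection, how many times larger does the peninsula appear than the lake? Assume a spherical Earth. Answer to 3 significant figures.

24.4

Mercator is conformal with k = sec φ, so areal scale = k² = sec²φ.
At 78.9°: sec²(78.9°) = 1/0.1925² = 26.98.
At 18°: sec²(18°) = 1/0.9511² = 1.106.
Ratio = 26.98/1.106 = cos²(18°)/cos²(78.9°) ≈ 24.4.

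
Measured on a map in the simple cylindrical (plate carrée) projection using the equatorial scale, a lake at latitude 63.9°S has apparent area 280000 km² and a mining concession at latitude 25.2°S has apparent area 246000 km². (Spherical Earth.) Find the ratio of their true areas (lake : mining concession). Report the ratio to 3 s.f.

0.553

Plate carrée has h = 1 and k = sec φ, giving areal scale sec φ; true area = (apparent area) · cos φ.
True area of lake: 280000 × cos(63.9°) = 280000 × 0.4399 = 123200 km².
True area of mining concession: 246000 × cos(25.2°) = 246000 × 0.9048 = 222600 km².
Ratio = 123200 / 222600 ≈ 0.553.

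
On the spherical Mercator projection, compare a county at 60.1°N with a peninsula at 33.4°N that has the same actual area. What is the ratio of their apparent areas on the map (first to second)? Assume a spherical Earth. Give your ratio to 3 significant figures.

2.80

On Mercator, area is exaggerated by sec²φ = 1/cos²φ.
At 60.1°: sec²(60.1°) = 1/0.4985² = 4.024.
At 33.4°: sec²(33.4°) = 1/0.8348² = 1.435.
Ratio = 4.024/1.435 = cos²(33.4°)/cos²(60.1°) ≈ 2.80.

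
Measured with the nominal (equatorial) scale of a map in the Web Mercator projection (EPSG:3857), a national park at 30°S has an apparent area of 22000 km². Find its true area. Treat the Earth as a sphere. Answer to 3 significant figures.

The Mercator projection is conformal; its linear scale factor is the same in every direction and equals sec φ = 1/cos φ.
Areal scale = k² = sec²φ = 1/cos²(30°) = 1/0.8660² = 1.333.
True area = apparent / (areal scale) = 22000 / 1.333 ≈ 16500 km².

16500 km²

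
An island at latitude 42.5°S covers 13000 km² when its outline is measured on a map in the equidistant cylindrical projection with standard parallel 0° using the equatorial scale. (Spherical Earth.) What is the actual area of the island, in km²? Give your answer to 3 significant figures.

For the equirectangular projection with φ₀ = 0 (plate carrée), h = 1 along meridians and k = sec φ along parallels.
Areal scale = h·k = 1 × sec φ; at 42.5°, h = 1.000, k = 1.356, so h·k = 1.356.
True area = apparent / (areal scale) = 13000 / 1.356 ≈ 9580 km².

9580 km²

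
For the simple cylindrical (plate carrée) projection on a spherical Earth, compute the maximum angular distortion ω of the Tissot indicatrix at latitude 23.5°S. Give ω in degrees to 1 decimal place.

In the plate carrée (x = Rλ, y = Rφ), meridians are true-scale (h = 1) and parallels are stretched by k = sec φ.
At 23.5°: h = 1.000, k = 1.090; principal scales a = 1.090, b = 1.000.
sin(ω/2) = (a − b)/(a + b) = 0.09044/2.090 = 0.04326, so ω = 2 arcsin(0.04326) ≈ 5.0°.

5.0°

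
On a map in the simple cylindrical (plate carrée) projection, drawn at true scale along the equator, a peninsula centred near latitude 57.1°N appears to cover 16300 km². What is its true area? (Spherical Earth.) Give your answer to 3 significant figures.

8850 km²

In the plate carrée (x = Rλ, y = Rφ), meridians are true-scale (h = 1) and parallels are stretched by k = sec φ.
Areal scale = h·k = 1 × sec φ; at 57.1°, h = 1.000, k = 1.841, so h·k = 1.841.
True area = apparent / (areal scale) = 16300 / 1.841 ≈ 8850 km².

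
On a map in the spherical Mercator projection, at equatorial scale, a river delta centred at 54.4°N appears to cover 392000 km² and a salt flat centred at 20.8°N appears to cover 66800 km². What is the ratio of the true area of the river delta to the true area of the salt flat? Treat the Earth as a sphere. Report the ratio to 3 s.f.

Since Mercator area scale is 1/cos²φ, the true area equals the apparent area multiplied by cos²φ.
True area of river delta: 392000 × cos²(54.4°) = 392000 × 0.3389 = 132800 km².
True area of salt flat: 66800 × cos²(20.8°) = 66800 × 0.8739 = 58380 km².
Ratio = 132800 / 58380 ≈ 2.28.

2.28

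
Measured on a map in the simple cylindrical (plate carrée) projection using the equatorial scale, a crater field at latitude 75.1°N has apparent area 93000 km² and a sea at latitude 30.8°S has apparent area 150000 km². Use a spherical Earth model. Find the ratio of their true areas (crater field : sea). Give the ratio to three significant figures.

0.186

Plate carrée has h = 1 and k = sec φ, giving areal scale sec φ; true area = (apparent area) · cos φ.
True area of crater field: 93000 × cos(75.1°) = 93000 × 0.2571 = 23910 km².
True area of sea: 150000 × cos(30.8°) = 150000 × 0.8590 = 128800 km².
Ratio = 23910 / 128800 ≈ 0.186.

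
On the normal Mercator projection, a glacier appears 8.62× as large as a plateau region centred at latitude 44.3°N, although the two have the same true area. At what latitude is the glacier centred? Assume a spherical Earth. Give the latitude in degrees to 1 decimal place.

For equal true areas on Mercator, apparent areas scale as sec²φ, so the ratio is cos²φ₂ / cos²φ₁.
cos²φ₂ / cos²φ₁ = 8.62  ⇒  cos φ₁ = cos 44.3° / √8.62 = 0.7157/2.936 = 0.2438.
φ₁ = arccos(0.2438) ≈ 75.9°.

75.9°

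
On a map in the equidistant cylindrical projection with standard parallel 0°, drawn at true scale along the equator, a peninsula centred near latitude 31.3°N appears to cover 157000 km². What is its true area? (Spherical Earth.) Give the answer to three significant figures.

134000 km²

In the plate carrée (x = Rλ, y = Rφ), meridians are true-scale (h = 1) and parallels are stretched by k = sec φ.
Areal scale = h·k = 1 × sec φ; at 31.3°, h = 1.000, k = 1.170, so h·k = 1.170.
True area = apparent / (areal scale) = 157000 / 1.170 ≈ 134000 km².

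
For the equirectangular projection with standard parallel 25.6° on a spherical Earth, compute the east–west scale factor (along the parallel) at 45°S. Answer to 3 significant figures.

1.28

With standard parallel φ₀ = 25.6°, the equirectangular projection gives x = Rλ cos φ₀, y = Rφ, so h = 1 and k = cos 25.6° / cos φ.
k = cos 25.6° / cos 45° = 0.9018/0.7071 = 1.275.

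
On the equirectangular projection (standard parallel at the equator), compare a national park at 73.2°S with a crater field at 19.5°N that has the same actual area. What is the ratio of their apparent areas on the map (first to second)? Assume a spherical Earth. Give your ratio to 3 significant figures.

In the plate carrée (x = Rλ, y = Rφ), meridians are true-scale (h = 1) and parallels are stretched by k = sec φ.
Areal scale at 73.2°: h·k = 1.000 × 3.460 = 3.460.
Areal scale at 19.5°: h·k = 1.000 × 1.061 = 1.061.
Ratio = 3.460/1.061 ≈ 3.26.

3.26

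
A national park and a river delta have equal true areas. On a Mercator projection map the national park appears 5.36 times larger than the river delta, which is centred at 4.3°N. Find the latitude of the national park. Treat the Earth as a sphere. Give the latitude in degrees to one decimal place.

64.5°

For equal true areas on Mercator, apparent areas scale as sec²φ, so the ratio is cos²φ₂ / cos²φ₁.
cos²φ₂ / cos²φ₁ = 5.36  ⇒  cos φ₁ = cos 4.3° / √5.36 = 0.9972/2.315 = 0.4307.
φ₁ = arccos(0.4307) ≈ 64.5°.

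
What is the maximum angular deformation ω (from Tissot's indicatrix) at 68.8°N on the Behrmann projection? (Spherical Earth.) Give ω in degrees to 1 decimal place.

Behrmann is a cylindrical equal-area projection with standard parallels at ±30°. For cylindrical equal-area with standard parallel φ₀, h = cos φ / cos φ₀ and k = cos φ₀ / cos φ, so h·k = 1.
At 68.8°: h = 0.4176, k = 2.395; principal scales a = 2.395, b = 0.4176.
sin(ω/2) = (a − b)/(a + b) = 1.977/2.812 = 0.7031, so ω = 2 arcsin(0.7031) ≈ 89.3°.

89.3°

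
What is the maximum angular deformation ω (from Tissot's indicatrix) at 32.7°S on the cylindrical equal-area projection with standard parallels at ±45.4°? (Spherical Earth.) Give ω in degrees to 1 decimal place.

20.6°

Cylindrical equal-area (φ₀ = 45.4°): h = cos φ / cos 45.4° along meridians, k = cos 45.4° / cos φ along parallels; h·k = 1.
At 32.7°: h = 1.198, k = 0.8344; principal scales a = 1.198, b = 0.8344.
sin(ω/2) = (a − b)/(a + b) = 0.3641/2.033 = 0.1791, so ω = 2 arcsin(0.1791) ≈ 20.6°.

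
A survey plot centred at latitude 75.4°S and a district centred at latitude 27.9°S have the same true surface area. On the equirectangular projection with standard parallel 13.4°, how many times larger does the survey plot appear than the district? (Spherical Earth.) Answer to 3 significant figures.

In the equirectangular projection with standard parallel φ₀ = 13.4° (x = Rλ cos φ₀, y = Rφ), meridians are true-scale (h = 1) and the parallel scale is k = cos φ₀ / cos φ.
Areal scale at 75.4°: h·k = 1.000 × 3.859 = 3.859.
Areal scale at 27.9°: h·k = 1.000 × 1.101 = 1.101.
Ratio = 3.859/1.101 ≈ 3.51.

3.51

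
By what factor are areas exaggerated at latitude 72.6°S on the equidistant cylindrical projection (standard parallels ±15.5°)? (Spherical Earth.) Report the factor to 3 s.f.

3.22

In the equirectangular projection with standard parallel φ₀ = 15.5° (x = Rλ cos φ₀, y = Rφ), meridians are true-scale (h = 1) and the parallel scale is k = cos φ₀ / cos φ.
Areal scale = h·k = 1 × cos φ₀ / cos φ; at 72.6°, h = 1.000, k = 3.222, so h·k = 3.222.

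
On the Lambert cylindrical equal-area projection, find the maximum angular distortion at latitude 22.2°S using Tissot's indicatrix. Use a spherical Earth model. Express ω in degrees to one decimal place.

The Lambert cylindrical equal-area projection is the cylindrical equal-area projection with its standard parallel at the equator (φ₀ = 0). A cylindrical equal-area projection with standard parallel φ₀ has meridian scale h = cos φ / cos φ₀ and parallel scale k = cos φ₀ / cos φ (so areas are preserved, h·k = 1).
At 22.2°: h = 0.9259, k = 1.080; principal scales a = 1.080, b = 0.9259.
sin(ω/2) = (a − b)/(a + b) = 0.1542/2.006 = 0.07687, so ω = 2 arcsin(0.07687) ≈ 8.8°.

8.8°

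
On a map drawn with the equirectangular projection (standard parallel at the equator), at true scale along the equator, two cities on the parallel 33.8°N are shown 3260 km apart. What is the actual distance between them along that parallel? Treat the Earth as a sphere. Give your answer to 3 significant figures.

Plate carrée maps x = Rλ, y = Rφ. The meridian scale is h = 1 and the parallel scale is k = 1/cos φ = sec φ.
Along the parallel at 33.8°, map distances are exaggerated by k = sec 33.8° = 1.203.
True distance = 3260 / 1.203 = 3260 × cos 33.8° ≈ 2710 km.

2710 km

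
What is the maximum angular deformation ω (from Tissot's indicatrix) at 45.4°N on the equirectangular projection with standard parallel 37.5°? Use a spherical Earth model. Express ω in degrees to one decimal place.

7.0°

With standard parallel φ₀ = 37.5°, the equirectangular projection gives x = Rλ cos φ₀, y = Rφ, so h = 1 and k = cos 37.5° / cos φ.
At 45.4°: h = 1.000, k = 1.130; principal scales a = 1.130, b = 1.000.
sin(ω/2) = (a − b)/(a + b) = 0.1299/2.130 = 0.06098, so ω = 2 arcsin(0.06098) ≈ 7.0°.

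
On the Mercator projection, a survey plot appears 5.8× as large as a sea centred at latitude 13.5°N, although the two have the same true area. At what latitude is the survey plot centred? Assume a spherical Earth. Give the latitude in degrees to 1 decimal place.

66.2°

Mercator areal scale is sec²φ, so apparent-area ratio = sec²φ₁ / sec²φ₂ = cos²φ₂ / cos²φ₁.
cos²φ₂ / cos²φ₁ = 5.8  ⇒  cos φ₁ = cos 13.5° / √5.8 = 0.9724/2.408 = 0.4038.
φ₁ = arccos(0.4038) ≈ 66.2°.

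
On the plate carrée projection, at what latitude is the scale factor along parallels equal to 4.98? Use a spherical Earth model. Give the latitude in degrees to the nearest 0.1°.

Plate carrée: h = 1, k = sec φ along parallels.
sec φ = 4.98  ⇒  cos φ = 0.2008  ⇒  φ ≈ 78.4°.

78.4°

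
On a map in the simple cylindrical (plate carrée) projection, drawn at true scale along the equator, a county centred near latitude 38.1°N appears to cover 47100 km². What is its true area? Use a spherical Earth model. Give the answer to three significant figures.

37100 km²

In the plate carrée (x = Rλ, y = Rφ), meridians are true-scale (h = 1) and parallels are stretched by k = sec φ.
Areal scale = h·k = 1 × sec φ; at 38.1°, h = 1.000, k = 1.271, so h·k = 1.271.
True area = apparent / (areal scale) = 47100 / 1.271 ≈ 37100 km².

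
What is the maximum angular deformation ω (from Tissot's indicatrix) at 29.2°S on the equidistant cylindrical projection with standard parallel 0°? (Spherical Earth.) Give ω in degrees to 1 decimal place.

Plate carrée maps x = Rλ, y = Rφ. The meridian scale is h = 1 and the parallel scale is k = 1/cos φ = sec φ.
At 29.2°: h = 1.000, k = 1.146; principal scales a = 1.146, b = 1.000.
sin(ω/2) = (a − b)/(a + b) = 0.1456/2.146 = 0.06785, so ω = 2 arcsin(0.06785) ≈ 7.8°.

7.8°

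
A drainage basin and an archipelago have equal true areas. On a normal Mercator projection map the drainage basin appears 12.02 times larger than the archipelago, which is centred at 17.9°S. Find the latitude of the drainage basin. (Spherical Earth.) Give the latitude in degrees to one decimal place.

74.1°

For equal true areas on Mercator, apparent areas scale as sec²φ, so the ratio is cos²φ₂ / cos²φ₁.
cos²φ₂ / cos²φ₁ = 12.02  ⇒  cos φ₁ = cos 17.9° / √12.02 = 0.9516/3.467 = 0.2745.
φ₁ = arccos(0.2745) ≈ 74.1°.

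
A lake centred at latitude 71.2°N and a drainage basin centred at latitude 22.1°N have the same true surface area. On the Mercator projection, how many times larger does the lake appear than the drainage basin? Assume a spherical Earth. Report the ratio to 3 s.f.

On Mercator, area is exaggerated by sec²φ = 1/cos²φ.
At 71.2°: sec²(71.2°) = 1/0.3223² = 9.629.
At 22.1°: sec²(22.1°) = 1/0.9265² = 1.165.
Ratio = 9.629/1.165 = cos²(22.1°)/cos²(71.2°) ≈ 8.27.

8.27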